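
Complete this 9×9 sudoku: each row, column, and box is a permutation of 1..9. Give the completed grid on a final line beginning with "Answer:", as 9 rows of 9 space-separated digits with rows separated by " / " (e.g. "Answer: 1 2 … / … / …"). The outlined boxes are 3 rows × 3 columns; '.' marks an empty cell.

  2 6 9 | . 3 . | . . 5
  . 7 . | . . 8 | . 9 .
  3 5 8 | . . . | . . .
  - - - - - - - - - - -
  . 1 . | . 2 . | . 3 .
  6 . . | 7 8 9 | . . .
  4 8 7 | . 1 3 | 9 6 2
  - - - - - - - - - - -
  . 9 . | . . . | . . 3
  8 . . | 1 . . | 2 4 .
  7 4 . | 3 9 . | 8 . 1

Step 1. [r1c4∈{4}] r1c4 has the single candidate 4. So r1c4=4.
Step 2. [r4c3∈{5}] r4c3 is down to just 5. So r4c3=5.
Step 3. [r7c1∈{1,5}] across col 1, 5 lands solely at r7c1, so r7c1=5.
Step 4. [r7c8∈{7}] only 7 remains possible at r7c8 ⇒ r7c8=7.
Step 5. [r7c7∈{6}] r7c7's peers cover all but 6, so r7c7=6.
Step 6. [r5c9∈{4}] r5c9 is down to just 4 ⇒ r5c9=4.
Step 7. [r2c4∈{2,5,6}] in row 2, 2 fits only at r2c4, so r2c4=2.
Step 8. [r3c7∈{1,4,7}] in row 3, 4 fits only at r3c7. So r3c7=4.
Step 9. [r2c9∈{6}] r2c9 is down to just 6, so r2c9=6.
Step 10. [r3c9∈{7}] only 7 remains possible at r3c9. So r3c9=7.
Step 11. [r1c7∈{1}] only 1 remains possible at r1c7, so r1c7=1.
Step 12. [r3c5∈{6}] only 6 remains possible at r3c5 ⇒ r3c5=6.
Step 13. [r8c2∈{3}] r8c2 has the single candidate 3. So r8c2=3.
Step 14. [r9c8∈{5}] r9c8 has the single candidate 5. So r9c8=5.
Step 15. [r8c6∈{5,6,7}] 5 has one home in col 6: r8c6, so r8c6=5.
Step 16. [r9c6∈{2,6}] in box 8, 6 fits only at r9c6. So r9c6=6.
Step 17. [r7c3∈{1,2}] across row 7, 1 lands solely at r7c3. So r7c3=1.
Step 18. [r9c3∈{2}] r9c3 has the single candidate 2 ⇒ r9c3=2.
Step 19. [r7c6∈{2,4}] across row 7, 2 lands solely at r7c6 ⇒ r7c6=2.
Step 20. [r4c9∈{8}] r4c9 is down to just 8, so r4c9=8.
Step 21. [r5c2∈{2}] r5c2 has the single candidate 2. So r5c2=2.
Step 22. [r3c8∈{2}] r3c8's peers cover all but 2. So r3c8=2.
Step 23. [r5c7∈{5}] nothing but 5 survives at r5c7 ⇒ r5c7=5.
Step 24. [r4c4∈{6}] r4c4 is down to just 6. So r4c4=6.
Step 25. [r6c4∈{5}] r6c4's peers cover all but 5. So r6c4=5.
Step 26. [r8c3∈{6}] r8c3 is down to just 6. So r8c3=6.
Step 27. [r5c8∈{1}] r5c8's peers cover all but 1 ⇒ r5c8=1.
Step 28. [r7c5∈{4}] r7c5 is down to just 4 ⇒ r7c5=4.
Step 29. [r3c4∈{9}] r3c4's peers cover all but 9, so r3c4=9.
Step 30. [r2c3∈{4}] only 4 remains possible at r2c3, so r2c3=4.
Step 31. [r1c6∈{7}] r1c6 is down to just 7, so r1c6=7.
Step 32. [r4c6∈{4}] only 4 remains possible at r4c6 ⇒ r4c6=4.
Step 33. [r5c3∈{3}] only 3 remains possible at r5c3 ⇒ r5c3=3.
Step 34. [r8c9∈{9}] r8c9 has the single candidate 9 ⇒ r8c9=9.
Step 35. [r2c5∈{5}] r2c5 has the single candidate 5. So r2c5=5.
Step 36. [r1c8∈{8}] only 8 remains possible at r1c8, so r1c8=8.
Step 37. [r8c5∈{7}] only 7 remains possible at r8c5. So r8c5=7.
Step 38. [r7c4∈{8}] r7c4's peers cover all but 8, so r7c4=8.
Step 39. [r2c1∈{1}] r2c1's peers cover all but 1. So r2c1=1.
Step 40. [r2c7∈{3}] r2c7 has the single candidate 3 ⇒ r2c7=3.
Step 41. [r4c7∈{7}] r4c7's peers cover all but 7. So r4c7=7.
Step 42. [r3c6∈{1}] r3c6 is down to just 1 ⇒ r3c6=1.
Step 43. [r4c1∈{9}] nothing but 9 survives at r4c1. So r4c1=9.

Answer: 2 6 9 4 3 7 1 8 5 / 1 7 4 2 5 8 3 9 6 / 3 5 8 9 6 1 4 2 7 / 9 1 5 6 2 4 7 3 8 / 6 2 3 7 8 9 5 1 4 / 4 8 7 5 1 3 9 6 2 / 5 9 1 8 4 2 6 7 3 / 8 3 6 1 7 5 2 4 9 / 7 4 2 3 9 6 8 5 1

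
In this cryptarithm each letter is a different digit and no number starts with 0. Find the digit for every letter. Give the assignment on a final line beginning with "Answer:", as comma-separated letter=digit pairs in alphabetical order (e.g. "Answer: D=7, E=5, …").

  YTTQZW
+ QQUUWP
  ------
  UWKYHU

Step 1. [col 1: W + P ≡ U (mod 10)] column 1 (W + P ≡ U (mod 10), carry-in 0) doesn't pin U yet; pick U=8 and continue. So U=8.
Step 2. [col 1: W + P ≡ U (mod 10)] several values work for P in column 1 (W + P ≡ U (mod 10), carry-in 0); try P=7. So P=7.
Step 3. [col 1: W + P ≡ U (mod 10)] column 1: given P=7, U=8, carry-in 0, and digits 7,8 already taken and all letters distinct, W+P≡U (mod 10) forces W=1. So W=1.
Step 4. [col 2: Z + W ≡ H (mod 10)] no forcing yet in column 2 (carry-in 0); Z=9 is free and consistent — try it ⇒ Z=9.
Step 5. [col 2: Z + W ≡ H (mod 10)] column 2: given Z=9, W=1, carry-in 0, and digits 1,7,8,9 already taken and all letters distinct, Z+W≡H (mod 10) forces H=0, so H=0.
Step 6. [col 3: Q + U ≡ Y (mod 10)] column 3 (Q + U ≡ Y (mod 10), carry-in 1) doesn't pin Y yet; pick Y=3 and continue, so Y=3.
Step 7. [col 3: Q + U ≡ Y (mod 10)] column 3: given U=8, Y=3, carry-in 1, and digits 0,1,3,7,8,9 already taken and all letters distinct, Q+U≡Y (mod 10) forces Q=4. So Q=4.
Step 8. [col 4: T + U ≡ K (mod 10)] in column 4 we have T+U≡K with carry-in 1; given U=8 and digits 0,1,3,4,7,8,9 already taken and all letters distinct, that pins K to 5 ⇒ K=5.
Step 9. [col 4: T + U ≡ K (mod 10)] column 4: given U=8, K=5, carry-in 1, and digits 0,1,3,4,5,7,8,9 already taken and all letters distinct, T+U≡K (mod 10) forces T=6. So T=6.

Answer: H=0, K=5, P=7, Q=4, T=6, U=8, W=1, Y=3, Z=9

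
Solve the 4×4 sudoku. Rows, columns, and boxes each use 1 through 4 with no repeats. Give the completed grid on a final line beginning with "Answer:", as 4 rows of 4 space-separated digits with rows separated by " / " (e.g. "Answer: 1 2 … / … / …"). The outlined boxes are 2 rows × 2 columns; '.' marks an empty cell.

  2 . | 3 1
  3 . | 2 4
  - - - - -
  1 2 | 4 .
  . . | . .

Step 1. [r4c2∈{3,4}] col 2 places 3 nowhere but r4c2. So r4c2=3.
Step 2. [r4c4∈{2}] nothing but 2 survives at r4c4 ⇒ r4c4=2.
Step 3. [r4c1∈{4}] r4c1 is down to just 4, so r4c1=4.
Step 4. [r3c4∈{3}] r3c4 has the single candidate 3 ⇒ r3c4=3.
Step 5. [r1c2∈{4}] r1c2 has the single candidate 4. So r1c2=4.
Step 6. [r2c2∈{1}] r2c2's peers cover all but 1 ⇒ r2c2=1.
Step 7. [r4c3∈{1}] r4c3 is down to just 1 ⇒ r4c3=1.

Answer: 2 4 3 1 / 3 1 2 4 / 1 2 4 3 / 4 3 1 2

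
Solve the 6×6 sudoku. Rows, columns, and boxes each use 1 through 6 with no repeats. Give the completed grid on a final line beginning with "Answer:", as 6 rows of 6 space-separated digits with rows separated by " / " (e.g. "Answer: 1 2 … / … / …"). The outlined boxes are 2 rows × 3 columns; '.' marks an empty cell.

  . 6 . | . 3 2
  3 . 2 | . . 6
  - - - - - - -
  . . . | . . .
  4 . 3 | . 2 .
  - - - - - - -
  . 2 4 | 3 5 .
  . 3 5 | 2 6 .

Step 1. [r1c4∈{1,4,5}] across row 1, 4 lands solely at r1c4. So r1c4=4.
Step 2. [r5c6∈{1}] only 1 remains possible at r5c6 ⇒ r5c6=1.
Step 3. [r4c6∈{5}] r4c6's peers cover all but 5 ⇒ r4c6=5.
Step 4. [r4c2∈{1}] nothing but 1 survives at r4c2, so r4c2=1.
Step 5. [r1c1∈{1,5}] in row 1, 5 fits only at r1c1 ⇒ r1c1=5.
Step 6. [r3c3∈{6}] only 6 remains possible at r3c3. So r3c3=6.
Step 7. [r3c5∈{1,4}] across col 5, 4 lands solely at r3c5 ⇒ r3c5=4.
Step 8. [r2c5∈{1}] r2c5's peers cover all but 1 ⇒ r2c5=1.
Step 9. [r6c1∈{1}] nothing but 1 survives at r6c1, so r6c1=1.
Step 10. [r2c2∈{4}] r2c2 has the single candidate 4. So r2c2=4.
Step 11. [r3c1∈{2}] r3c1 has the single candidate 2 ⇒ r3c1=2.
Step 12. [r3c4∈{1}] r3c4 is down to just 1. So r3c4=1.
Step 13. [r3c2∈{5}] r3c2's peers cover all but 5. So r3c2=5.
Step 14. [r5c1∈{6}] r5c1's peers cover all but 6, so r5c1=6.
Step 15. [r3c6∈{3}] r3c6 has the single candidate 3 ⇒ r3c6=3.
Step 16. [r6c6∈{4}] r6c6 has the single candidate 4. So r6c6=4.
Step 17. [r2c4∈{5}] r2c4's peers cover all but 5 ⇒ r2c4=5.
Step 18. [r4c4∈{6}] r4c4's peers cover all but 6. So r4c4=6.
Step 19. [r1c3∈{1}] r1c3 has the single candidate 1 ⇒ r1c3=1.

Answer: 5 6 1 4 3 2 / 3 4 2 5 1 6 / 2 5 6 1 4 3 / 4 1 3 6 2 5 / 6 2 4 3 5 1 / 1 3 5 2 6 4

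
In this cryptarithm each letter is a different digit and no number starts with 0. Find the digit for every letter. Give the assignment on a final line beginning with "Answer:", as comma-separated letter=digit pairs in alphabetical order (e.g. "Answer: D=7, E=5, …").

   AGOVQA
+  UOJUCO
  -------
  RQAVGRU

Step 1. [col 1: A + O ≡ U (mod 10)] several values work for A in column 1 (A + O ≡ U (mod 10), carry-in 0); try A=9 ⇒ A=9.
Step 2. [col 1: A + O ≡ U (mod 10)] column 1 (A + O ≡ U (mod 10), carry-in 0) doesn't pin O yet; pick O=8 and continue. So O=8.
Step 3. [col 1: A + O ≡ U (mod 10)] in column 1 we have A+O≡U with carry-in 0; given A=9, O=8 and digits 8,9 already taken and all letters distinct, that pins U to 7. So U=7.
Step 4. [col 2: Q + C ≡ R (mod 10)] R=1 is one option consistent with column 2 (Q + C ≡ R (mod 10), carry-in 1) — take it ⇒ R=1.
Step 5. [col 2: Q + C ≡ R (mod 10)] several values work for C in column 2 (Q + C ≡ R (mod 10), carry-in 1); try C=4. So C=4.
Step 6. [col 2: Q + C ≡ R (mod 10)] from column 2 (C=4, R=1, carry-in 1, digits 1,4,7,8,9 already taken and all letters distinct): Q must equal 6. So Q=6.
Step 7. [col 3: V + U ≡ G (mod 10)] no forcing yet in column 3 (carry-in 1); V=2 is free and consistent — try it ⇒ V=2.
Step 8. [col 3: V + U ≡ G (mod 10)] from column 3 (V=2, U=7, carry-in 1, digits 1,2,4,6,7,8,9 already taken and all letters distinct): G must equal 0 ⇒ G=0.
Step 9. [col 4: O + J ≡ V (mod 10)] column 4: given O=8, V=2, carry-in 1, and digits 0,1,2,4,6,7,8,9 already taken and all letters distinct, O+J≡V (mod 10) forces J=3 ⇒ J=3.

Answer: A=9, C=4, G=0, J=3, O=8, Q=6, R=1, U=7, V=2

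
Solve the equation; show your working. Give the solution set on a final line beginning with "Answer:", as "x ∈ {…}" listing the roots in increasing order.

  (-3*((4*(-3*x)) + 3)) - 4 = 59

Step 1. [(-3*((4*(-3*x)) + 3)) - 4 = 59] add 4: x sits inside (… - 4), so sub: -3*((4*(-3*x)) + 3) = 63.
Step 2. [-3*((4*(-3*x)) + 3) = 63] -3·(inner) — divide through by -3 ⇒ div: (4*(-3*x)) + 3 = -21.
Step 3. [(4*(-3*x)) + 3 = -21] +3 is outermost — subtract 3 both sides ⇒ sub: 4*(-3*x) = -24.
Step 4. [4*(-3*x) = -24] leading coefficient 4: divide by 4, so div: -3*x = -6.
Step 5. [-3*x = -6] -3·(inner) — divide through by -3, so div: x = 2.

Answer: x ∈ {2}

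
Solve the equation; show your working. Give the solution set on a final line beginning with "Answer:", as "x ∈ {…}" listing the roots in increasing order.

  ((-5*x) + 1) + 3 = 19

Step 1. [((-5*x) + 1) + 3 = 19] peel the +3: subtract 3 from each side ⇒ sub: (-5*x) + 1 = 16.
Step 2. [(-5*x) + 1 = 16] 1 comes off first (subtract 1), so sub: -5*x = 15.
Step 3. [-5*x = 15] leading coefficient -5: divide by -5. So div: x = -3.

Answer: x ∈ {-3}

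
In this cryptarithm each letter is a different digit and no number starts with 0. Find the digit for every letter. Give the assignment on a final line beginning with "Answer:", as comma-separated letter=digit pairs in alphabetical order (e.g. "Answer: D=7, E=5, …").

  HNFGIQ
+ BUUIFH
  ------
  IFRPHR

Step 1. [col 1: Q + H ≡ R (mod 10)] column 1 (Q + H ≡ R (mod 10), carry-in 0) doesn't pin Q yet; pick Q=5 and continue ⇒ Q=5.
Step 2. [col 1: Q + H ≡ R (mod 10)] no forcing yet in column 1 (carry-in 0); R=7 is free and consistent — try it. So R=7.
Step 3. [col 1: Q + H ≡ R (mod 10)] column 1 reads Q+H+carry(0)=R with Q=5, R=7; with digits 5,7 already taken and all letters distinct, the only value for H is 2. So H=2.
Step 4. [col 2: I + F ≡ H (mod 10)] several values work for F in column 2 (I + F ≡ H (mod 10), carry-in 0); try F=4, so F=4.
Step 5. [col 2: I + F ≡ H (mod 10)] column 2 reads I+F+carry(0)=H with F=4, H=2; with digits 2,4,5,7 already taken and all letters distinct, the only value for I is 8 ⇒ I=8.
Step 6. [col 3: G + I ≡ P (mod 10)] several values work for G in column 3 (G + I ≡ P (mod 10), carry-in 1); try G=0, so G=0.
Step 7. [col 3: G + I ≡ P (mod 10)] in column 3 we have G+I≡P with carry-in 1; given G=0, I=8 and digits 0,2,4,5,7,8 already taken and all letters distinct, that pins P to 9, so P=9.
Step 8. [col 4: F + U ≡ R (mod 10)] column 4 reads F+U+carry(0)=R with F=4, R=7; with digits 0,2,4,5,7,8,9 already taken and all letters distinct, the only value for U is 3 ⇒ U=3.
Step 9. [col 5: N + U ≡ F (mod 10)] column 5: given U=3, F=4, carry-in 0, and digits 0,2,3,4,5,7,8,9 already taken and all letters distinct, N+U≡F (mod 10) forces N=1 ⇒ N=1.
Step 10. [col 6: H + B ≡ I (mod 10)] column 6: given H=2, I=8, carry-in 0, and digits 0,1,2,3,4,5,7,8,9 already taken and all letters distinct, H+B≡I (mod 10) forces B=6, so B=6.

Answer: B=6, F=4, G=0, H=2, I=8, N=1, P=9, Q=5, R=7, U=3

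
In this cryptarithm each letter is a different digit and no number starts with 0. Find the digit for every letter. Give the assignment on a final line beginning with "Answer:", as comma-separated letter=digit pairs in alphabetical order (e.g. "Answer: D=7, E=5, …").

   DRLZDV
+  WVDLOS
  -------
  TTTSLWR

Step 1. [T] the sum has 7 digits but both addends have 6; that extra leading digit T is the final carry, namely 1. So T=1.
Step 2. [col 1: V + S ≡ R (mod 10)] several values work for V in column 1 (V + S ≡ R (mod 10), carry-in 0); try V=8 ⇒ V=8.
Step 3. [col 1: V + S ≡ R (mod 10)] several values work for S in column 1 (V + S ≡ R (mod 10), carry-in 0); try S=4, so S=4.
Step 4. [col 1: V + S ≡ R (mod 10)] in column 1 we have V+S≡R with carry-in 0; given V=8, S=4 and digits 1,4,8 already taken and all letters distinct, that pins R to 2, so R=2.
Step 5. [col 2: D + O ≡ W (mod 10)] D=7 is one option consistent with column 2 (D + O ≡ W (mod 10), carry-in 1) — take it. So D=7.
Step 6. [col 2: D + O ≡ W (mod 10)] in column 2 we have D+O≡W with carry-in 1; given D=7 and digits 1,2,4,7,8 already taken and all letters distinct, that pins W to 3, so W=3.
Step 7. [col 2: D + O ≡ W (mod 10)] from column 2 (D=7, W=3, carry-in 1, digits 1,2,3,4,7,8 already taken and all letters distinct): O must equal 5 ⇒ O=5.
Step 8. [col 3: Z + L ≡ L (mod 10)] column 3: given nothing yet, carry-in 1, and digits 1,2,3,4,5,7,8 already taken and all letters distinct, Z+L≡L (mod 10) forces Z=9, so Z=9.
Step 9. [col 3: Z + L ≡ L (mod 10)] no forcing yet in column 3 (carry-in 1); L=6 is free and consistent — try it. So L=6.

Answer: D=7, L=6, O=5, R=2, S=4, T=1, V=8, W=3, Z=9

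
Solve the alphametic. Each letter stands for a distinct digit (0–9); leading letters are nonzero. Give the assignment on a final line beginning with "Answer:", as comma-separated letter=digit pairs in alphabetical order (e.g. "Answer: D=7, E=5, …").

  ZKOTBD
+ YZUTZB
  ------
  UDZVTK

Step 1. [col 1: D + B ≡ K (mod 10)] no forcing yet in column 1 (carry-in 0); D=9 is free and consistent — try it ⇒ D=9.
Step 2. [col 1: D + B ≡ K (mod 10)] column 1 (D + B ≡ K (mod 10), carry-in 0) doesn't pin K yet; pick K=3 and continue, so K=3.
Step 3. [col 1: D + B ≡ K (mod 10)] column 1: given D=9, K=3, carry-in 0, and digits 3,9 already taken and all letters distinct, D+B≡K (mod 10) forces B=4. So B=4.
Step 4. [col 2: B + Z ≡ T (mod 10)] several values work for Z in column 2 (B + Z ≡ T (mod 10), carry-in 1); try Z=5. So Z=5.
Step 5. [col 2: B + Z ≡ T (mod 10)] from column 2 (B=4, Z=5, carry-in 1, digits 3,4,5,9 already taken and all letters distinct): T must equal 0 ⇒ T=0.
Step 6. [col 3: T + T ≡ V (mod 10)] column 3 reads T+T+carry(1)=V with T=0; with digits 0,3,4,5,9 already taken and all letters distinct, the only value for V is 1. So V=1.
Step 7. [col 4: O + U ≡ Z (mod 10)] column 4 (O + U ≡ Z (mod 10), carry-in 0) doesn't pin U yet; pick U=7 and continue, so U=7.
Step 8. [col 4: O + U ≡ Z (mod 10)] column 4: given U=7, Z=5, carry-in 0, and digits 0,1,3,4,5,7,9 already taken and all letters distinct, O+U≡Z (mod 10) forces O=8, so O=8.
Step 9. [col 6: Z + Y ≡ U (mod 10)] in column 6 we have Z+Y≡U with carry-in 0; given Z=5, U=7 and digits 0,1,3,4,5,7,8,9 already taken and all letters distinct, that pins Y to 2. So Y=2.

Answer: B=4, D=9, K=3, O=8, T=0, U=7, V=1, Y=2, Z=5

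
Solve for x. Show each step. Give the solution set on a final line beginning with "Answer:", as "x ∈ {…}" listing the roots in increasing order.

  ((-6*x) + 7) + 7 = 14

Step 1. [((-6*x) + 7) + 7 = 14] 7 comes off first (subtract 7), so sub: (-6*x) + 7 = 7.
Step 2. [(-6*x) + 7 = 7] 7 comes off first (subtract 7), so sub: -6*x = 0.
Step 3. [-6*x = 0] divide by the outer -6 ⇒ div: x = 0.

Answer: x ∈ {0}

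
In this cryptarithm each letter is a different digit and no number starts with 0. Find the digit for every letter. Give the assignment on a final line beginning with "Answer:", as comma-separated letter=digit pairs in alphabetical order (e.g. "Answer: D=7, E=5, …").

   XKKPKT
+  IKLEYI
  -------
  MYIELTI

Step 1. [M] M is the leading digit of a 7-digit sum of two 6-digit numbers; the final carry is exactly 1 ⇒ M=1.
Step 2. [col 1: T + I ≡ I (mod 10)] column 1: given nothing yet, carry-in 0, and digits 1 already taken and all letters distinct, T+I≡I (mod 10) forces T=0 ⇒ T=0.
Step 3. [col 1: T + I ≡ I (mod 10)] no forcing yet in column 1 (carry-in 0); I=9 is free and consistent — try it, so I=9.
Step 4. [col 2: K + Y ≡ T (mod 10)] column 2 (K + Y ≡ T (mod 10), carry-in 0) doesn't pin Y yet; pick Y=6 and continue. So Y=6.
Step 5. [col 2: K + Y ≡ T (mod 10)] in column 2 we have K+Y≡T with carry-in 0; given Y=6, T=0 and digits 0,1,6,9 already taken and all letters distinct, that pins K to 4 ⇒ K=4.
Step 6. [col 3: P + E ≡ L (mod 10)] no forcing yet in column 3 (carry-in 1); P=5 is free and consistent — try it ⇒ P=5.
Step 7. [col 3: P + E ≡ L (mod 10)] column 3 (P + E ≡ L (mod 10), carry-in 1) doesn't pin L yet; pick L=8 and continue ⇒ L=8.
Step 8. [col 3: P + E ≡ L (mod 10)] column 3: given P=5, L=8, carry-in 1, and digits 0,1,4,5,6,8,9 already taken and all letters distinct, P+E≡L (mod 10) forces E=2. So E=2.
Step 9. [col 6: X + I ≡ Y (mod 10)] column 6 reads X+I+carry(0)=Y with I=9, Y=6; with digits 0,1,2,4,5,6,8,9 already taken and all letters distinct, the only value for X is 7, so X=7.

Answer: E=2, I=9, K=4, L=8, M=1, P=5, T=0, X=7, Y=6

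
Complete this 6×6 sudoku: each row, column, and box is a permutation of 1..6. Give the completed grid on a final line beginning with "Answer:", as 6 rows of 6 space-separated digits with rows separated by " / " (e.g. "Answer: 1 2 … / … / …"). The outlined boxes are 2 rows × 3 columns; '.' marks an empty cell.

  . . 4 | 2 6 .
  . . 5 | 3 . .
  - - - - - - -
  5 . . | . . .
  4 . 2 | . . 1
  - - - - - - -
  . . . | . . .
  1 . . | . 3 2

Step 1. [r6c3∈{6}] r6c3 is down to just 6, so r6c3=6.
Step 2. [r4c2∈{3,6}] 3 has one home in row 4: r4c2. So r4c2=3.
Step 3. [r4c4∈{5,6}] r4c4 is the only open cell in row 4 admitting 6 ⇒ r4c4=6.
Step 4. [r3c4∈{4}] only 4 remains possible at r3c4. So r3c4=4.
Step 5. [r6c4∈{5}] r6c4's peers cover all but 5, so r6c4=5.
Step 6. [r2c5∈{1,4}] across box 2, 1 lands solely at r2c5. So r2c5=1.
Step 7. [r5c2∈{2,4,5}] r5c2 is the only open cell in row 5 admitting 5 ⇒ r5c2=5.
Step 8. [r5c1∈{2,3}] in row 5, 2 fits only at r5c1, so r5c1=2.
Step 9. [r3c2∈{1,6}] r3c2 is the only open cell in row 3 admitting 6. So r3c2=6.
Step 10. [r2c6∈{4}] nothing but 4 survives at r2c6, so r2c6=4.
Step 11. [r1c2∈{1}] r1c2's peers cover all but 1, so r1c2=1.
Step 12. [r6c2∈{4}] r6c2 has the single candidate 4, so r6c2=4.
Step 13. [r5c6∈{6}] r5c6's peers cover all but 6 ⇒ r5c6=6.
Step 14. [r2c1∈{6}] only 6 remains possible at r2c1, so r2c1=6.
Step 15. [r2c2∈{2}] r2c2's peers cover all but 2 ⇒ r2c2=2.
Step 16. [r5c3∈{3}] r5c3's peers cover all but 3 ⇒ r5c3=3.
Step 17. [r3c5∈{2}] r3c5's peers cover all but 2, so r3c5=2.
Step 18. [r5c4∈{1}] r5c4 is down to just 1, so r5c4=1.
Step 19. [r4c5∈{5}] r4c5 has the single candidate 5, so r4c5=5.
Step 20. [r3c6∈{3}] only 3 remains possible at r3c6 ⇒ r3c6=3.
Step 21. [r1c6∈{5}] r1c6's peers cover all but 5 ⇒ r1c6=5.
Step 22. [r1c1∈{3}] r1c1 is down to just 3, so r1c1=3.
Step 23. [r3c3∈{1}] nothing but 1 survives at r3c3. So r3c3=1.
Step 24. [r5c5∈{4}] r5c5 is down to just 4, so r5c5=4.

Answer: 3 1 4 2 6 5 / 6 2 5 3 1 4 / 5 6 1 4 2 3 / 4 3 2 6 5 1 / 2 5 3 1 4 6 / 1 4 6 5 3 2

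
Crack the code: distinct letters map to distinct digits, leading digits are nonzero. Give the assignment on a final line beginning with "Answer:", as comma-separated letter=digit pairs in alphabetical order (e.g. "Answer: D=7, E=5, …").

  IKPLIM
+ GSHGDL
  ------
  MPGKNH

Step 1. [col 1: M + L ≡ H (mod 10)] column 1 (M + L ≡ H (mod 10), carry-in 0) doesn't pin L yet; pick L=3 and continue ⇒ L=3.
Step 2. [col 1: M + L ≡ H (mod 10)] column 1 (M + L ≡ H (mod 10), carry-in 0) doesn't pin M yet; pick M=4 and continue. So M=4.
Step 3. [col 1: M + L ≡ H (mod 10)] in column 1 we have M+L≡H with carry-in 0; given M=4, L=3 and digits 3,4 already taken and all letters distinct, that pins H to 7, so H=7.
Step 4. [col 2: I + D ≡ N (mod 10)] no forcing yet in column 2 (carry-in 0); N=0 is free and consistent — try it, so N=0.
Step 5. [col 2: I + D ≡ N (mod 10)] several values work for I in column 2 (I + D ≡ N (mod 10), carry-in 0); try I=1, so I=1.
Step 6. [col 2: I + D ≡ N (mod 10)] in column 2 we have I+D≡N with carry-in 0; given I=1, N=0 and digits 0,1,3,4,7 already taken and all letters distinct, that pins D to 9, so D=9.
Step 7. [col 3: L + G ≡ K (mod 10)] several values work for G in column 3 (L + G ≡ K (mod 10), carry-in 1); try G=2 ⇒ G=2.
Step 8. [col 3: L + G ≡ K (mod 10)] column 3 reads L+G+carry(1)=K with L=3, G=2; with digits 0,1,2,3,4,7,9 already taken and all letters distinct, the only value for K is 6. So K=6.
Step 9. [col 4: P + H ≡ G (mod 10)] in column 4 we have P+H≡G with carry-in 0; given H=7, G=2 and digits 0,1,2,3,4,6,7,9 already taken and all letters distinct, that pins P to 5 ⇒ P=5.
Step 10. [col 5: K + S ≡ P (mod 10)] from column 5 (K=6, P=5, carry-in 1, digits 0,1,2,3,4,5,6,7,9 already taken and all letters distinct): S must equal 8. So S=8.

Answer: D=9, G=2, H=7, I=1, K=6, L=3, M=4, N=0, P=5, S=8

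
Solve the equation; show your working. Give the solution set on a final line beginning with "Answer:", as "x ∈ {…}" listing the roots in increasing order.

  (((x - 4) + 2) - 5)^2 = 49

Step 1. [(((x - 4) + 2) - 5)^2 = 49] √ both sides: 49 ≥ 0 gives two branches. So sqrt: ((x - 4) + 2) - 5 = 7 or -7.
Step 2. [((x - 4) + 2) - 5 = 7 or -7] the outer -5 inverts by adding 5. So sub: (x - 4) + 2 = 12 or -2.
Step 3. [(x - 4) + 2 = 12 or -2] peel the +2: subtract 2 from each side ⇒ sub: x - 4 = 10 or -4.
Step 4. [x - 4 = 10 or -4] -4 is outermost — add 4 both sides, so sub: x = 14 or 0.

Answer: x ∈ {0, 14}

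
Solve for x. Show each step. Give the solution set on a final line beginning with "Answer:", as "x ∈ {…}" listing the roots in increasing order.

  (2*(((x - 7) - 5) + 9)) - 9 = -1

Step 1. [(2*(((x - 7) - 5) + 9)) - 9 = -1] -9 is outermost — add 9 both sides, so sub: 2*(((x - 7) - 5) + 9) = 8.
Step 2. [2*(((x - 7) - 5) + 9) = 8] 2·(inner) — divide through by 2, so div: ((x - 7) - 5) + 9 = 4.
Step 3. [((x - 7) - 5) + 9 = 4] subtract 9: x sits inside (… + 9) ⇒ sub: (x - 7) - 5 = -5.
Step 4. [(x - 7) - 5 = -5] -5 is outermost — add 5 both sides. So sub: x - 7 = 0.
Step 5. [x - 7 = 0] -7 is outermost — add 7 both sides, so sub: x = 7.

Answer: x ∈ {7}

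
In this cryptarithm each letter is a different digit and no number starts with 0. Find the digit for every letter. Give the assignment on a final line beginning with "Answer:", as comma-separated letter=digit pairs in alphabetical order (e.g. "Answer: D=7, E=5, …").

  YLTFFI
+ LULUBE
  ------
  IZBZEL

Step 1. [col 1: I + E ≡ L (mod 10)] E=3 is one option consistent with column 1 (I + E ≡ L (mod 10), carry-in 0) — take it, so E=3.
Step 2. [col 1: I + E ≡ L (mod 10)] several values work for I in column 1 (I + E ≡ L (mod 10), carry-in 0); try I=8, so I=8.
Step 3. [col 1: I + E ≡ L (mod 10)] column 1: given I=8, E=3, carry-in 0, and digits 3,8 already taken and all letters distinct, I+E≡L (mod 10) forces L=1 ⇒ L=1.
Step 4. [col 2: F + B ≡ E (mod 10)] no forcing yet in column 2 (carry-in 1); B=0 is free and consistent — try it. So B=0.
Step 5. [col 2: F + B ≡ E (mod 10)] from column 2 (B=0, E=3, carry-in 1, digits 0,1,3,8 already taken and all letters distinct): F must equal 2. So F=2.
Step 6. [col 3: F + U ≡ Z (mod 10)] several values work for Z in column 3 (F + U ≡ Z (mod 10), carry-in 0); try Z=6, so Z=6.
Step 7. [col 3: F + U ≡ Z (mod 10)] column 3: given F=2, Z=6, carry-in 0, and digits 0,1,2,3,6,8 already taken and all letters distinct, F+U≡Z (mod 10) forces U=4, so U=4.
Step 8. [col 4: T + L ≡ B (mod 10)] column 4 reads T+L+carry(0)=B with L=1, B=0; with digits 0,1,2,3,4,6,8 already taken and all letters distinct, the only value for T is 9 ⇒ T=9.
Step 9. [col 6: Y + L ≡ I (mod 10)] column 6 reads Y+L+carry(0)=I with L=1, I=8; with digits 0,1,2,3,4,6,8,9 already taken and all letters distinct, the only value for Y is 7, so Y=7.

Answer: B=0, E=3, F=2, I=8, L=1, T=9, U=4, Y=7, Z=6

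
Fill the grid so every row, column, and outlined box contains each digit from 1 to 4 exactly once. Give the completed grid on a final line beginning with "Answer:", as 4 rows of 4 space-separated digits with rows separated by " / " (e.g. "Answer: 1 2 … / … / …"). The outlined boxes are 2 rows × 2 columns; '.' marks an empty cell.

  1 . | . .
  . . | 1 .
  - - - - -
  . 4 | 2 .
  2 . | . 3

Step 1. [r2c1∈{3,4}] in col 1, 4 fits only at r2c1, so r2c1=4.
Step 2. [r1c3∈{3,4}] r1c3 is the only open cell in col 3 admitting 3 ⇒ r1c3=3.
Step 3. [r2c4∈{2}] nothing but 2 survives at r2c4 ⇒ r2c4=2.
Step 4. [r4c3∈{4}] nothing but 4 survives at r4c3, so r4c3=4.
Step 5. [r3c1∈{3}] r3c1 is down to just 3, so r3c1=3.
Step 6. [r1c2∈{2}] r1c2 is down to just 2. So r1c2=2.
Step 7. [r1c4∈{4}] r1c4 has the single candidate 4, so r1c4=4.
Step 8. [r4c2∈{1}] only 1 remains possible at r4c2 ⇒ r4c2=1.
Step 9. [r2c2∈{3}] nothing but 3 survives at r2c2. So r2c2=3.
Step 10. [r3c4∈{1}] r3c4 is down to just 1 ⇒ r3c4=1.

Answer: 1 2 3 4 / 4 3 1 2 / 3 4 2 1 / 2 1 4 3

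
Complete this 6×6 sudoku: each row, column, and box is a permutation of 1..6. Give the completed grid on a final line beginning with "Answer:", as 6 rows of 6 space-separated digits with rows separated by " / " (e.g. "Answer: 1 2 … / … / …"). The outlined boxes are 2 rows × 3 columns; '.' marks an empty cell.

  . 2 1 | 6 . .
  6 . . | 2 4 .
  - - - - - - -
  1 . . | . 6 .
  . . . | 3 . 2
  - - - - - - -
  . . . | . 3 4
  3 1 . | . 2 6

Step 1. [r3c6∈{5}] r3c6 is down to just 5 ⇒ r3c6=5.
Step 2. [r3c3∈{2,3,4}] 2 has one home in row 3: r3c3, so r3c3=2.
Step 3. [r2c3∈{3,5}] in col 3, 3 fits only at r2c3. So r2c3=3.
Step 4. [r2c2∈{5}] r2c2 has the single candidate 5, so r2c2=5.
Step 5. [r6c3∈{4,5}] 4 has one home in row 6: r6c3. So r6c3=4.
Step 6. [r5c2∈{6}] r5c2 has the single candidate 6 ⇒ r5c2=6.
Step 7. [r5c3∈{5}] nothing but 5 survives at r5c3 ⇒ r5c3=5.
Step 8. [r4c2∈{4}] nothing but 4 survives at r4c2 ⇒ r4c2=4.
Step 9. [r5c4∈{1}] r5c4's peers cover all but 1, so r5c4=1.
Step 10. [r4c1∈{5}] nothing but 5 survives at r4c1. So r4c1=5.
Step 11. [r6c4∈{5}] only 5 remains possible at r6c4 ⇒ r6c4=5.
Step 12. [r5c1∈{2}] r5c1's peers cover all but 2, so r5c1=2.
Step 13. [r2c6∈{1}] r2c6 is down to just 1. So r2c6=1.
Step 14. [r4c5∈{1}] only 1 remains possible at r4c5. So r4c5=1.
Step 15. [r1c6∈{3}] r1c6 is down to just 3. So r1c6=3.
Step 16. [r1c1∈{4}] only 4 remains possible at r1c1, so r1c1=4.
Step 17. [r4c3∈{6}] nothing but 6 survives at r4c3, so r4c3=6.
Step 18. [r3c4∈{4}] only 4 remains possible at r3c4 ⇒ r3c4=4.
Step 19. [r1c5∈{5}] r1c5 is down to just 5 ⇒ r1c5=5.
Step 20. [r3c2∈{3}] only 3 remains possible at r3c2. So r3c2=3.

Answer: 4 2 1 6 5 3 / 6 5 3 2 4 1 / 1 3 2 4 6 5 / 5 4 6 3 1 2 / 2 6 5 1 3 4 / 3 1 4 5 2 6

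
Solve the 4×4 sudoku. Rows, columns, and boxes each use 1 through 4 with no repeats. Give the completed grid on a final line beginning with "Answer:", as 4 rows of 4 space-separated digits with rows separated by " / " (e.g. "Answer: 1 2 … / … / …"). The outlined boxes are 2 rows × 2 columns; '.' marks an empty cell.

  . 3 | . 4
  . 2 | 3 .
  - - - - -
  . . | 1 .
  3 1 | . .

Step 1. [r2c1∈{1,4}] 4 has one home in row 2: r2c1. So r2c1=4.
Step 2. [r4c4∈{2}] r4c4 has the single candidate 2. So r4c4=2.
Step 3. [r4c3∈{4}] only 4 remains possible at r4c3. So r4c3=4.
Step 4. [r1c1∈{1}] r1c1 has the single candidate 1. So r1c1=1.
Step 5. [r3c1∈{2}] r3c1 is down to just 2, so r3c1=2.
Step 6. [r2c4∈{1}] only 1 remains possible at r2c4. So r2c4=1.
Step 7. [r3c4∈{3}] r3c4 has the single candidate 3, so r3c4=3.
Step 8. [r3c2∈{4}] r3c2's peers cover all but 4. So r3c2=4.
Step 9. [r1c3∈{2}] only 2 remains possible at r1c3, so r1c3=2.

Answer: 1 3 2 4 / 4 2 3 1 / 2 4 1 3 / 3 1 4 2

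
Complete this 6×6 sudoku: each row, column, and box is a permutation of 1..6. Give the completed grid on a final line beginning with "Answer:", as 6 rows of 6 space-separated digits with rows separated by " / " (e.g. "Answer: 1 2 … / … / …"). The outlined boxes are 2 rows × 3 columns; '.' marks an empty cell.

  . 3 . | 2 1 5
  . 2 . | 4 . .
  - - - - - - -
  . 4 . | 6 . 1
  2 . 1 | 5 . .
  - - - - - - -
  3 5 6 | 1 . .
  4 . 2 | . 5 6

Step 1. [r5c6∈{2,4}] r5c6 is the only open cell in col 6 admitting 2. So r5c6=2.
Step 2. [r2c5∈{3,6}] 6 has one home in col 5: r2c5, so r2c5=6.
Step 3. [r4c6∈{3,4}] across col 6, 4 lands solely at r4c6. So r4c6=4.
Step 4. [r2c3∈{5}] nothing but 5 survives at r2c3. So r2c3=5.
Step 5. [r4c5∈{3}] nothing but 3 survives at r4c5, so r4c5=3.
Step 6. [r2c1∈{1}] r2c1 is down to just 1. So r2c1=1.
Step 7. [r1c3∈{4}] only 4 remains possible at r1c3 ⇒ r1c3=4.
Step 8. [r6c4∈{3}] r6c4's peers cover all but 3 ⇒ r6c4=3.
Step 9. [r6c2∈{1}] r6c2's peers cover all but 1, so r6c2=1.
Step 10. [r3c5∈{2}] only 2 remains possible at r3c5, so r3c5=2.
Step 11. [r3c3∈{3}] nothing but 3 survives at r3c3 ⇒ r3c3=3.
Step 12. [r5c5∈{4}] only 4 remains possible at r5c5. So r5c5=4.
Step 13. [r1c1∈{6}] r1c1 is down to just 6, so r1c1=6.
Step 14. [r2c6∈{3}] r2c6 is down to just 3, so r2c6=3.
Step 15. [r3c1∈{5}] r3c1 has the single candidate 5, so r3c1=5.
Step 16. [r4c2∈{6}] only 6 remains possible at r4c2, so r4c2=6.

Answer: 6 3 4 2 1 5 / 1 2 5 4 6 3 / 5 4 3 6 2 1 / 2 6 1 5 3 4 / 3 5 6 1 4 2 / 4 1 2 3 5 6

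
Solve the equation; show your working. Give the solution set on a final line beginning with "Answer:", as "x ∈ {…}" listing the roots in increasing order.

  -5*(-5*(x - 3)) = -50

Step 1. [-5*(-5*(x - 3)) = -50] divide by the outer -5. So div: -5*(x - 3) = 10.
Step 2. [-5*(x - 3) = 10] -5 out front; divide by -5, so div: x - 3 = -2.
Step 3. [x - 3 = -2] the outer -3 inverts by adding 3. So sub: x = 1.

Answer: x ∈ {1}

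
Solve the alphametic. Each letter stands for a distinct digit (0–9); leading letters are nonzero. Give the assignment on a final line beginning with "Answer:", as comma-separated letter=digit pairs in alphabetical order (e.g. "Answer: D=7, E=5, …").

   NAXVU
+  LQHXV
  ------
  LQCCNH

Step 1. [col 1: U + V ≡ H (mod 10)] V=2 is one option consistent with column 1 (U + V ≡ H (mod 10), carry-in 0) — take it ⇒ V=2.
Step 2. [col 1: U + V ≡ H (mod 10)] no forcing yet in column 1 (carry-in 0); U=6 is free and consistent — try it, so U=6.
Step 3. [L] L is the leading digit of a 6-digit sum of two 5-digit numbers; the final carry is exactly 1. So L=1.
Step 4. [col 1: U + V ≡ H (mod 10)] from column 1 (U=6, V=2, carry-in 0, digits 1,2,6 already taken and all letters distinct): H must equal 8. So H=8.
Step 5. [col 2: V + X ≡ N (mod 10)] no forcing yet in column 2 (carry-in 0); N=9 is free and consistent — try it ⇒ N=9.
Step 6. [col 2: V + X ≡ N (mod 10)] in column 2 we have V+X≡N with carry-in 0; given V=2, N=9 and digits 1,2,6,8,9 already taken and all letters distinct, that pins X to 7, so X=7.
Step 7. [col 3: X + H ≡ C (mod 10)] in column 3 we have X+H≡C with carry-in 0; given X=7, H=8 and digits 1,2,6,7,8,9 already taken and all letters distinct, that pins C to 5 ⇒ C=5.
Step 8. [col 4: A + Q ≡ C (mod 10)] no forcing yet in column 4 (carry-in 1); A=4 is free and consistent — try it ⇒ A=4.
Step 9. [col 4: A + Q ≡ C (mod 10)] column 4 reads A+Q+carry(1)=C with A=4, C=5; with digits 1,2,4,5,6,7,8,9 already taken and all letters distinct, the only value for Q is 0. So Q=0.

Answer: A=4, C=5, H=8, L=1, N=9, Q=0, U=6, V=2, X=7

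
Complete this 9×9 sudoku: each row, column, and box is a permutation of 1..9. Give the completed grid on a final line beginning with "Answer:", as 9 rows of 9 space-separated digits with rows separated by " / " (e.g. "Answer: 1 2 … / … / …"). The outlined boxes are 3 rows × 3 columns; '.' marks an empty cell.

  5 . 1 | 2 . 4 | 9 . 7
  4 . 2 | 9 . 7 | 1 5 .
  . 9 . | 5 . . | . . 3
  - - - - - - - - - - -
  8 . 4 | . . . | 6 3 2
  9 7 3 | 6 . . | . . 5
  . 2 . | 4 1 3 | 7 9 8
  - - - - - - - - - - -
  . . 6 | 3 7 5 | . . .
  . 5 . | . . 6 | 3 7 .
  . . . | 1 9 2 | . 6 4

Step 1. [r1c8∈{8}] r1c8 has the single candidate 8. So r1c8=8.
Step 2. [r7c9∈{1,9}] in row 7, 9 fits only at r7c9. So r7c9=9.
Step 3. [r8c1∈{1,2}] in row 8, 2 fits only at r8c1, so r8c1=2.
Step 4. [r5c8∈{1,4}] in row 5, 1 fits only at r5c8, so r5c8=1.
Step 5. [r3c8∈{2,4}] r3c8 is the only open cell in col 8 admitting 4. So r3c8=4.
Step 6. [r2c9∈{6}] only 6 remains possible at r2c9, so r2c9=6.
Step 7. [r1c2∈{3,6}] r1c2 is the only open cell in col 2 admitting 6 ⇒ r1c2=6.
Step 8. [r2c2∈{3,8}] box 1 places 3 nowhere but r2c2 ⇒ r2c2=3.
Step 9. [r3c3∈{7,8}] across box 1, 8 lands solely at r3c3. So r3c3=8.
Step 10. [r7c2∈{1,4,8}] r7c2 is the only open cell in row 7 admitting 4 ⇒ r7c2=4.
Step 11. [r2c5∈{8}] r2c5's peers cover all but 8 ⇒ r2c5=8.
Step 12. [r7c7∈{2,8}] across row 7, 8 lands solely at r7c7 ⇒ r7c7=8.
Step 13. [r9c3∈{7}] r9c3's peers cover all but 7. So r9c3=7.
Step 14. [r5c5∈{2}] r5c5's peers cover all but 2, so r5c5=2.
Step 15. [r5c7∈{4}] r5c7's peers cover all but 4, so r5c7=4.
Step 16. [r1c5∈{3}] r1c5 has the single candidate 3, so r1c5=3.
Step 17. [r8c4∈{8}] only 8 remains possible at r8c4 ⇒ r8c4=8.
Step 18. [r3c5∈{6}] nothing but 6 survives at r3c5, so r3c5=6.
Step 19. [r4c6∈{9}] r4c6's peers cover all but 9 ⇒ r4c6=9.
Step 20. [r3c1∈{7}] r3c1 is down to just 7. So r3c1=7.
Step 21. [r4c2∈{1}] r4c2's peers cover all but 1, so r4c2=1.
Step 22. [r8c3∈{9}] r8c3 has the single candidate 9 ⇒ r8c3=9.
Step 23. [r9c7∈{5}] r9c7 has the single candidate 5. So r9c7=5.
Step 24. [r6c3∈{5}] only 5 remains possible at r6c3, so r6c3=5.
Step 25. [r4c4∈{7}] r4c4 is down to just 7. So r4c4=7.
Step 26. [r9c2∈{8}] r9c2's peers cover all but 8 ⇒ r9c2=8.
Step 27. [r6c1∈{6}] r6c1 has the single candidate 6. So r6c1=6.
Step 28. [r7c1∈{1}] r7c1's peers cover all but 1, so r7c1=1.
Step 29. [r8c9∈{1}] r8c9 is down to just 1. So r8c9=1.
Step 30. [r8c5∈{4}] only 4 remains possible at r8c5, so r8c5=4.
Step 31. [r3c6∈{1}] r3c6 has the single candidate 1 ⇒ r3c6=1.
Step 32. [r3c7∈{2}] only 2 remains possible at r3c7 ⇒ r3c7=2.
Step 33. [r5c6∈{8}] only 8 remains possible at r5c6 ⇒ r5c6=8.
Step 34. [r7c8∈{2}] r7c8's peers cover all but 2, so r7c8=2.
Step 35. [r4c5∈{5}] r4c5 is down to just 5. So r4c5=5.
Step 36. [r9c1∈{3}] r9c1 has the single candidate 3 ⇒ r9c1=3.

Answer: 5 6 1 2 3 4 9 8 7 / 4 3 2 9 8 7 1 5 6 / 7 9 8 5 6 1 2 4 3 / 8 1 4 7 5 9 6 3 2 / 9 7 3 6 2 8 4 1 5 / 6 2 5 4 1 3 7 9 8 / 1 4 6 3 7 5 8 2 9 / 2 5 9 8 4 6 3 7 1 / 3 8 7 1 9 2 5 6 4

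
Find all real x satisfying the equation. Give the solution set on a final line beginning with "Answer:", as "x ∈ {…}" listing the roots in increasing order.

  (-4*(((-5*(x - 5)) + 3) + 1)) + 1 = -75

Step 1. [(-4*(((-5*(x - 5)) + 3) + 1)) + 1 = -75] 1 comes off first (subtract 1), so sub: -4*(((-5*(x - 5)) + 3) + 1) = -76.
Step 2. [-4*(((-5*(x - 5)) + 3) + 1) = -76] LHS = -4·(…); ÷-4 both sides, so div: ((-5*(x - 5)) + 3) + 1 = 19.
Step 3. [((-5*(x - 5)) + 3) + 1 = 19] +1 is outermost — subtract 1 both sides, so sub: (-5*(x - 5)) + 3 = 18.
Step 4. [(-5*(x - 5)) + 3 = 18] 3 comes off first (subtract 3) ⇒ sub: -5*(x - 5) = 15.
Step 5. [-5*(x - 5) = 15] LHS = -5·(…); ÷-5 both sides. So div: x - 5 = -3.
Step 6. [x - 5 = -3] 5 comes off first (add 5), so sub: x = 2.

Answer: x ∈ {2}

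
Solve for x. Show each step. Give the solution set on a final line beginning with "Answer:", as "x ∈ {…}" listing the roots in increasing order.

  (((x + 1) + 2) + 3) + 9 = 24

Step 1. [(((x + 1) + 2) + 3) + 9 = 24] subtract 9: x sits inside (… + 9). So sub: ((x + 1) + 2) + 3 = 15.
Step 2. [((x + 1) + 2) + 3 = 15] the outer +3 inverts by subtracting 3, so sub: (x + 1) + 2 = 12.
Step 3. [(x + 1) + 2 = 12] the outer +2 inverts by subtracting 2, so sub: x + 1 = 10.
Step 4. [x + 1 = 10] the outer +1 inverts by subtracting 1 ⇒ sub: x = 9.

Answer: x ∈ {9}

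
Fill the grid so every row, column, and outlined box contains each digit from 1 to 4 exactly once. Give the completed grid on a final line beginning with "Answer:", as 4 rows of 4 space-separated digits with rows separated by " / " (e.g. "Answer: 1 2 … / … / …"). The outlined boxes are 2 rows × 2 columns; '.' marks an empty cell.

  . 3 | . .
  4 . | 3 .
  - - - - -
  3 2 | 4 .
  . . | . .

Step 1. [r3c4∈{1}] nothing but 1 survives at r3c4. So r3c4=1.
Step 2. [r2c4∈{2}] r2c4's peers cover all but 2 ⇒ r2c4=2.
Step 3. [r2c2∈{1}] only 1 remains possible at r2c2 ⇒ r2c2=1.
Step 4. [r4c1∈{1}] nothing but 1 survives at r4c1 ⇒ r4c1=1.
Step 5. [r1c1∈{2}] nothing but 2 survives at r1c1. So r1c1=2.
Step 6. [r1c4∈{4}] r1c4 is down to just 4. So r1c4=4.
Step 7. [r1c3∈{1}] r1c3 is down to just 1. So r1c3=1.
Step 8. [r4c3∈{2}] only 2 remains possible at r4c3. So r4c3=2.
Step 9. [r4c2∈{4}] only 4 remains possible at r4c2. So r4c2=4.
Step 10. [r4c4∈{3}] nothing but 3 survives at r4c4 ⇒ r4c4=3.

Answer: 2 3 1 4 / 4 1 3 2 / 3 2 4 1 / 1 4 2 3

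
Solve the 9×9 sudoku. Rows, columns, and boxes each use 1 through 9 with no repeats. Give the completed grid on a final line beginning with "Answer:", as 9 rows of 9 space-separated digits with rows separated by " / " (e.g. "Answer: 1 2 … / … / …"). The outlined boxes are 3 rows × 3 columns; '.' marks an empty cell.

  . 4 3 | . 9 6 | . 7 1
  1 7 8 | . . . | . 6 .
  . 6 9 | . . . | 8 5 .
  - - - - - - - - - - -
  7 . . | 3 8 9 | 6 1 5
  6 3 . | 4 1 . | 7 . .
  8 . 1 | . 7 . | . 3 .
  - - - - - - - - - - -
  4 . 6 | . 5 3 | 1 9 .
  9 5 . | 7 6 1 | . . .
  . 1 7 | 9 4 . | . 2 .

Step 1. [r7c4∈{2,8}] box 8 places 2 nowhere but r7c4 ⇒ r7c4=2.
Step 2. [r5c9∈{2,8,9}] across row 5, 9 lands solely at r5c9 ⇒ r5c9=9.
Step 3. [r1c7∈{2}] r1c7 has the single candidate 2, so r1c7=2.
Step 4. [r6c7∈{4}] r6c7 has the single candidate 4 ⇒ r6c7=4.
Step 5. [r8c7∈{3}] nothing but 3 survives at r8c7. So r8c7=3.
Step 6. [r4c2∈{2}] nothing but 2 survives at r4c2. So r4c2=2.
Step 7. [r5c6∈{2,5}] in row 5, 2 fits only at r5c6 ⇒ r5c6=2.
Step 8. [r2c4∈{5}] only 5 remains possible at r2c4. So r2c4=5.
Step 9. [r2c5∈{2,3}] 2 has one home in row 2: r2c5, so r2c5=2.
Step 10. [r2c6∈{4}] r2c6's peers cover all but 4 ⇒ r2c6=4.
Step 11. [r3c9∈{3,4}] across row 3, 4 lands solely at r3c9 ⇒ r3c9=4.
Step 12. [r8c9∈{8}] only 8 remains possible at r8c9 ⇒ r8c9=8.
Step 13. [r8c3∈{2}] r8c3 is down to just 2. So r8c3=2.
Step 14. [r7c9∈{7}] r7c9 is down to just 7 ⇒ r7c9=7.
Step 15. [r3c5∈{3}] r3c5 is down to just 3 ⇒ r3c5=3.
Step 16. [r1c1∈{5}] r1c1's peers cover all but 5, so r1c1=5.
Step 17. [r2c9∈{3}] only 3 remains possible at r2c9, so r2c9=3.
Step 18. [r3c1∈{2}] nothing but 2 survives at r3c1 ⇒ r3c1=2.
Step 19. [r3c6∈{7}] r3c6's peers cover all but 7 ⇒ r3c6=7.
Step 20. [r9c9∈{6}] only 6 remains possible at r9c9. So r9c9=6.
Step 21. [r1c4∈{8}] r1c4 has the single candidate 8 ⇒ r1c4=8.
Step 22. [r7c2∈{8}] r7c2 is down to just 8. So r7c2=8.
Step 23. [r9c7∈{5}] nothing but 5 survives at r9c7 ⇒ r9c7=5.
Step 24. [r6c4∈{6}] r6c4 is down to just 6 ⇒ r6c4=6.
Step 25. [r5c3∈{5}] r5c3 is down to just 5 ⇒ r5c3=5.
Step 26. [r2c7∈{9}] nothing but 9 survives at r2c7. So r2c7=9.
Step 27. [r6c2∈{9}] nothing but 9 survives at r6c2 ⇒ r6c2=9.
Step 28. [r9c6∈{8}] r9c6's peers cover all but 8 ⇒ r9c6=8.
Step 29. [r4c3∈{4}] r4c3's peers cover all but 4 ⇒ r4c3=4.
Step 30. [r3c4∈{1}] only 1 remains possible at r3c4 ⇒ r3c4=1.
Step 31. [r8c8∈{4}] nothing but 4 survives at r8c8, so r8c8=4.
Step 32. [r5c8∈{8}] r5c8 is down to just 8, so r5c8=8.
Step 33. [r9c1∈{3}] only 3 remains possible at r9c1. So r9c1=3.
Step 34. [r6c9∈{2}] r6c9's peers cover all but 2 ⇒ r6c9=2.
Step 35. [r6c6∈{5}] r6c6 has the single candidate 5 ⇒ r6c6=5.

Answer: 5 4 3 8 9 6 2 7 1 / 1 7 8 5 2 4 9 6 3 / 2 6 9 1 3 7 8 5 4 / 7 2 4 3 8 9 6 1 5 / 6 3 5 4 1 2 7 8 9 / 8 9 1 6 7 5 4 3 2 / 4 8 6 2 5 3 1 9 7 / 9 5 2 7 6 1 3 4 8 / 3 1 7 9 4 8 5 2 6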